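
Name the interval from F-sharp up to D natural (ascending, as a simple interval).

Counting letters F–G–A–B–C–D gives a sixth.
F#→D = 8 semitones, 1 narrower than the major sixth (9), so minor.

minor sixth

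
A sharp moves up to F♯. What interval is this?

Counting letters A–B–C–D–E–F gives a sixth.
A#→F# = 8 semitones, 1 narrower than the major sixth (9), so minor.

minor sixth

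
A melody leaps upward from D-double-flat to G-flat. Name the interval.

Counting letters D–E–F–G gives a fourth.
Dbb→Gb = 6 semitones, 1 wider than the perfect fourth (5), so augmented.

augmented fourth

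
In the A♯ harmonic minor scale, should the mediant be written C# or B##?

C#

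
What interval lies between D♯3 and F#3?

The letter names run D→F, a span of 2 letter steps, so the interval is some kind of third.
D# to F# is 3 semitones. A major third is 4, so 3 makes it minor.

minor third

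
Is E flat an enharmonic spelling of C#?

Two spellings are enharmonically equivalent only if they share a pitch class.
Here Eb → 3, C# → 1; 1 ≠ 3, so they are not.

No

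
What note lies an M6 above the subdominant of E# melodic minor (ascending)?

F##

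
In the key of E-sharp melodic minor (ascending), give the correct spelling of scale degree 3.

G#

Degree 3 takes the letter 2 steps above E, which is G.
In melodic minor (ascending), degree 3 sits 3 semitones above the tonic. E# + 3 semitones is pitch class 8, spelled on G as G#.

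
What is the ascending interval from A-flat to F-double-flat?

diminished sixth

Counting letters A–B–C–D–E–F gives a sixth.
Ab→Fbb = 7 semitones, 2 narrower than the major sixth (9), so diminished.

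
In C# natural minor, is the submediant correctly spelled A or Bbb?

Each scale degree takes a distinct letter name. Degree 6 of a scale on C must use the letter A.
A and Bbb are enharmonically the same pitch, but only A uses the letter A, so it is the correct spelling here.

A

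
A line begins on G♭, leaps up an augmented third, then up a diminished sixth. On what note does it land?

An augmented third up from Gb is B (letter B, 5 semitones up).
A diminished sixth up from B is Gb (letter G, 7 semitones up).

Gb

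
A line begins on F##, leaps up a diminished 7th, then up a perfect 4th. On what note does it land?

A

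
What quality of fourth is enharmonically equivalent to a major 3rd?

A major third spans 4 semitones.
A fourth spanning 4 semitones is diminished (the perfect fourth is 5).

diminished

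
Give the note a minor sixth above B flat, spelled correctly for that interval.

Gb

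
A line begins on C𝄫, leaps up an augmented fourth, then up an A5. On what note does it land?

An augmented fourth up from Cbb is Fb (letter F, 6 semitones up).
An augmented fifth up from Fb is C (letter C, 8 semitones up).

C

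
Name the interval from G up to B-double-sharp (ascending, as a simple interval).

The letter names run G→B, a span of 2 letter steps, so the interval is some kind of third.
G to B## is 6 semitones. A major third is 4, so 6 makes it doubly augmented.

doubly augmented third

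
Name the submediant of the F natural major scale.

Degree 6 takes the letter 5 steps above F, which is D.
In major, degree 6 sits 9 semitones above the tonic. F + 9 semitones is pitch class 2, spelled on D as D.

D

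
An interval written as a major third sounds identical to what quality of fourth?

A major third spans 4 semitones.
A fourth spanning 4 semitones is diminished (the perfect fourth is 5).

diminished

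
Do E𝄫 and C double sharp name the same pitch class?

Yes

Ebb = pitch class 2 and C## = pitch class 2 — the same pitch class, so they are enharmonic equivalents.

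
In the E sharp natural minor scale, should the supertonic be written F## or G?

F##

Each scale degree takes a distinct letter name. Degree 2 of a scale on E must use the letter F.
F## and G are enharmonically the same pitch, but only F## uses the letter F, so it is the correct spelling here.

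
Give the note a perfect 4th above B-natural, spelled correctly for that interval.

B up a perfect fourth is E, so the target letter is E.
From B, a perfect fourth is 5 semitones up: E.

E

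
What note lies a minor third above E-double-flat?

Gbb

E up a major third is G#, so the target letter is G.
From Ebb, a minor third is 3 semitones up: Gbb.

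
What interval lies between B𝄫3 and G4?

augmented sixth

The letter names run B→G, a span of 5 letter steps, so the interval is some kind of sixth.
Bbb to G is 10 semitones. A major sixth is 9, so 10 makes it augmented.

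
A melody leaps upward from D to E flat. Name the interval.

Counting letters D–E gives a second.
D→Eb = 1 semitone, 1 narrower than the major second (2), so minor.

minor second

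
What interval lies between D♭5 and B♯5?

The letter names run D→B, a span of 5 letter steps, so the interval is some kind of sixth.
Db to B# is 11 semitones. A major sixth is 9, so 11 makes it doubly augmented.

doubly augmented sixth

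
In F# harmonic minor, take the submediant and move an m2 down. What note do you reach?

The submediant of F# harmonic minor is D.
A minor second (1 semitone) below D lands on the letter C, giving C#.

C#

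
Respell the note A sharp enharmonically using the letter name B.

A# is pitch class 10. The letter B alone is pitch class 11.
To reach pitch class 10 from B requires an offset of -1 semitone, i.e. flat: Bb.

Bb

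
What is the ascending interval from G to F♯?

The letter names run G→F, a span of 6 letter steps, so the interval is some kind of seventh.
G to F# is 11 semitones. A major seventh is 11, so 11 makes it major.

major seventh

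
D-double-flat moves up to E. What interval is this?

doubly augmented second

The letter names run D→E, a span of 1 letter step, so the interval is some kind of second.
Dbb to E is 4 semitones. A major second is 2, so 4 makes it doubly augmented.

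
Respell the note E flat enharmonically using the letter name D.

D#

Eb is pitch class 3. The letter D alone is pitch class 2.
To reach pitch class 3 from D requires an offset of +1 semitone, i.e. sharp: D#.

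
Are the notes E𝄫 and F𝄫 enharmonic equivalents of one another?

No

Two spellings are enharmonically equivalent only if they share a pitch class.
Here Ebb → 2, Fbb → 3; 2 ≠ 3, so they are not.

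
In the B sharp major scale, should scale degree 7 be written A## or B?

A##

Each scale degree takes a distinct letter name. Degree 7 of a scale on B must use the letter A.
A## and B are enharmonically the same pitch, but only A## uses the letter A, so it is the correct spelling here.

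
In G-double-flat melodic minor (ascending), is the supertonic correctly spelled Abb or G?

Each scale degree takes a distinct letter name. Degree 2 of a scale on G must use the letter A.
Abb and G are enharmonically the same pitch, but only Abb uses the letter A, so it is the correct spelling here.

Abb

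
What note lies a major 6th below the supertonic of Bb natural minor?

Eb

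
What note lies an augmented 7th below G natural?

G down a major seventh is Ab, so the target letter is A.
From G, an augmented seventh is 12 semitones down: Abb.

Abb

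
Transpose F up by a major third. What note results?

A

A third above F lands on the letter A.
A major third spans 4 semitones, so F moves to pitch class 9. On the letter A that is A.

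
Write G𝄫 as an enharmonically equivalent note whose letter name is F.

F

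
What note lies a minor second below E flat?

E down a major second is D, so the target letter is D.
From Eb, a minor second is 1 semitone down: D.

D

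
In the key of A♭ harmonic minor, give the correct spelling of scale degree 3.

Cb

Degree 3 takes the letter 2 steps above A, which is C.
In harmonic minor, degree 3 sits 3 semitones above the tonic. Ab + 3 semitones is pitch class 11, spelled on C as Cb.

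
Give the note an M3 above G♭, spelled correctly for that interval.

Bb

A third above G lands on the letter B.
A major third spans 4 semitones, so Gb moves to pitch class 10. On the letter B that is Bb.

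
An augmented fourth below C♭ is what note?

Gbb

C down a perfect fourth is G, so the target letter is G.
From Cb, an augmented fourth is 6 semitones down: Gbb.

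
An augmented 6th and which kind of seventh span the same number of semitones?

An augmented sixth spans 10 semitones.
A seventh spanning 10 semitones is minor (the major seventh is 11).

minor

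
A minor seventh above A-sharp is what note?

G#

A up a major seventh is G#, so the target letter is G.
From A#, a minor seventh is 10 semitones up: G#.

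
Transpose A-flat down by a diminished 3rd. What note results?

A down a major third is F, so the target letter is F.
From Ab, a diminished third is 2 semitones down: F#.

F#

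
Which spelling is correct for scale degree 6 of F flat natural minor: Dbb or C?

Dbb

Each scale degree takes a distinct letter name. Degree 6 of a scale on F must use the letter D.
Dbb and C are enharmonically the same pitch, but only Dbb uses the letter D, so it is the correct spelling here.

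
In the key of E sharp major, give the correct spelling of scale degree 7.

D##

Degree 7 takes the letter 6 steps above E, which is D.
In major, degree 7 sits 11 semitones above the tonic. E# + 11 semitones is pitch class 4, spelled on D as D##.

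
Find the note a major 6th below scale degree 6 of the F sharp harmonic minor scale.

Scale degree 6 of F# harmonic minor is D.
A major sixth (9 semitones) below D lands on the letter F, giving F.

F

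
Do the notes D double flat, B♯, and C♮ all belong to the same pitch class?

Dbb = pitch class 0 and B# = pitch class 0 and C = pitch class 0 — the same pitch class, so they are enharmonic equivalents.

Yes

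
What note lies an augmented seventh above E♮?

D##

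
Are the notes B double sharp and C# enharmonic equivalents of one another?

B## = pitch class 1 and C# = pitch class 1 — the same pitch class, so they are enharmonic equivalents.

Yes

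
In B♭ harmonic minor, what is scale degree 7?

A

Degree 7 takes the letter 6 steps above B, which is A.
In harmonic minor, degree 7 sits 11 semitones above the tonic. Bb + 11 semitones is pitch class 9, spelled on A as A.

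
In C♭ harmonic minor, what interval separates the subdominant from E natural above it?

augmented seventh

The subdominant of Cb harmonic minor is Fb.
Fb up to E: letters F→E make it a seventh; 12 semitones makes it augmented.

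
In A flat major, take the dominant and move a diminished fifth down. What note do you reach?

A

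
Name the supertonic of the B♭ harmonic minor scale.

C

Degree 2 takes the letter 1 step above B, which is C.
In harmonic minor, degree 2 sits 2 semitones above the tonic. Bb + 2 semitones is pitch class 0, spelled on C as C.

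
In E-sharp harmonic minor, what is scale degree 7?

Degree 7 takes the letter 6 steps above E, which is D.
In harmonic minor, degree 7 sits 11 semitones above the tonic. E# + 11 semitones is pitch class 4, spelled on D as D##.

D##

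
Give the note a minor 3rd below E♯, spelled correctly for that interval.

E down a major third is C, so the target letter is C.
From E#, a minor third is 3 semitones down: C##.

C##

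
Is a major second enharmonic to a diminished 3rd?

Yes

A major second spans 2 semitones; a diminished third spans 2.
They are enharmonically equivalent.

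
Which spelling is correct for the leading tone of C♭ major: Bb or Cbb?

Each scale degree takes a distinct letter name. Degree 7 of a scale on C must use the letter B.
Bb and Cbb are enharmonically the same pitch, but only Bb uses the letter B, so it is the correct spelling here.

Bb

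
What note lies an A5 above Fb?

F up a perfect fifth is C, so the target letter is C.
From Fb, an augmented fifth is 8 semitones up: C.

C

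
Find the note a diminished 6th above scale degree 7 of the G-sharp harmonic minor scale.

D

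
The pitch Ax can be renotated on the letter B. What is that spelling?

B

A## is pitch class 11. The letter B alone is pitch class 11.
Pitch class 11 on B needs no accidental: B.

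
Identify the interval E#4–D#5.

The letter names run E→D, a span of 6 letter steps, so the interval is some kind of seventh.
E# to D# is 10 semitones. A major seventh is 11, so 10 makes it minor.

minor seventh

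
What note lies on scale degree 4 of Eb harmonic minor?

Ab

The Eb harmonic minor scale runs Eb F Gb Ab Bb Cb D.
Degree 4 is Ab.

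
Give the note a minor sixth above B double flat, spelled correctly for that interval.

Gbb

B up a major sixth is G#, so the target letter is G.
From Bbb, a minor sixth is 8 semitones up: Gbb.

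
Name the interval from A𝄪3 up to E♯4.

The letter names run A→E, a span of 4 letter steps, so the interval is some kind of fifth.
A## to E# is 6 semitones. A perfect fifth is 7, so 6 makes it diminished.

diminished fifth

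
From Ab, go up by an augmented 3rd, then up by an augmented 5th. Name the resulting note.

An augmented third up from Ab is C# (letter C, 5 semitones up).
An augmented fifth up from C# is G## (letter G, 8 semitones up).

G##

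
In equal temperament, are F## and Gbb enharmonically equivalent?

F## is pitch class 7; Gbb is pitch class 5.
The pitch classes differ (7 vs. 5), so they are not enharmonic equivalents.

No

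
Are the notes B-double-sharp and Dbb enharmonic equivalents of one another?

B## is pitch class 1; Dbb is pitch class 0.
The pitch classes differ (1 vs. 0), so they are not enharmonic equivalents.

No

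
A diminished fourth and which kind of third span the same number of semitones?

A diminished fourth spans 4 semitones.
A third spanning 4 semitones is major (the major third is 4).

major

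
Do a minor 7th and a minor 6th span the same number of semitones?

A minor seventh spans 10 semitones; a minor sixth spans 8.
The spans differ, so they are not enharmonic equivalents.

No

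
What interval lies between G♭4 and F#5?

augmented seventh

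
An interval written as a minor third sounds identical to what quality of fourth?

doubly diminished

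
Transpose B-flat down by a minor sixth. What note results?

B down a major sixth is D, so the target letter is D.
From Bb, a minor sixth is 8 semitones down: D.

D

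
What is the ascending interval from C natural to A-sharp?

Counting letters C–D–E–F–G–A gives a sixth.
C→A# = 10 semitones, 1 wider than the major sixth (9), so augmented.

augmented sixth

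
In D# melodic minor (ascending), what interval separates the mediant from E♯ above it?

major seventh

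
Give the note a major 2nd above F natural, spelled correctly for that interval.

A second above F lands on the letter G.
A major second spans 2 semitones, so F moves to pitch class 7. On the letter G that is G.

G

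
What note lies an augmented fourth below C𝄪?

A fourth below C lands on the letter G.
An augmented fourth spans 6 semitones, so C## moves to pitch class 8. On the letter G that is G#.

G#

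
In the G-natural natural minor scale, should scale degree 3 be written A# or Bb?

Bb

Each scale degree takes a distinct letter name. Degree 3 of a scale on G must use the letter B.
Bb and A# are enharmonically the same pitch, but only Bb uses the letter B, so it is the correct spelling here.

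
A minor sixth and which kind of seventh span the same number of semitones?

doubly diminished

A minor sixth spans 8 semitones.
A seventh spanning 8 semitones is doubly diminished (the major seventh is 11).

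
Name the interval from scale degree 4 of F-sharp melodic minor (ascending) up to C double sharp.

augmented second

Scale degree 4 of F# melodic minor (ascending) is B.
B up to C##: letters B→C make it a second; 3 semitones makes it augmented.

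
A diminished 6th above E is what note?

E up a major sixth is C#, so the target letter is C.
From E, a diminished sixth is 7 semitones up: Cb.

Cb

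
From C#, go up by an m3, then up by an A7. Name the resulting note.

D##

A minor third up from C# is E (letter E, 3 semitones up).
An augmented seventh up from E is D## (letter D, 12 semitones up).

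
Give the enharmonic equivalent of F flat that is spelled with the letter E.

Plain E sits at the same pitch as Fb, so on the letter E the same pitch needs a natural: E.

E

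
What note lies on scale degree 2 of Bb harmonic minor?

The Bb harmonic minor scale runs Bb C Db Eb F Gb A.
Degree 2 is C.

C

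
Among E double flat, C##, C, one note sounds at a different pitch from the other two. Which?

In 12-tone equal temperament, enharmonic equivalents share a pitch class. Ebb is pitch class 2; C## is pitch class 2; C is pitch class 0.
Ebb and C## share pitch class 2, while C is pitch class 0.

C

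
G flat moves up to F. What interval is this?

Counting letters G–A–B–C–D–E–F gives a seventh.
Gb→F = 11 semitones, exactly the major seventh.

major seventh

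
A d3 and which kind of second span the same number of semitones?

A diminished third spans 2 semitones.
A second spanning 2 semitones is major (the major second is 2).

major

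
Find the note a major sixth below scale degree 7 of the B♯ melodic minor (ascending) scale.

Scale degree 7 of B# melodic minor (ascending) is A##.
A major sixth (9 semitones) below A## lands on the letter C, giving C##.

C##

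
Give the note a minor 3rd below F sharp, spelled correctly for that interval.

D#

F down a major third is Db, so the target letter is D.
From F#, a minor third is 3 semitones down: D#.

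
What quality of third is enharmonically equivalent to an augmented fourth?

doubly augmented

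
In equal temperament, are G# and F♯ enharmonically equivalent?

Two spellings are enharmonically equivalent only if they share a pitch class.
Here G# → 8, F# → 6; 6 ≠ 8, so they are not.

No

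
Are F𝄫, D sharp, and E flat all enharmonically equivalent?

Yes

Fbb = pitch class 3 and D# = pitch class 3 and Eb = pitch class 3 — the same pitch class, so they are enharmonic equivalents.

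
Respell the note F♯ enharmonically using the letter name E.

E##

Plain E sits 2 semitones below F#, so on the letter E the same pitch needs a double sharp: E##.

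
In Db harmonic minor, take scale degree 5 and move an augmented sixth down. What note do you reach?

Cbb

Scale degree 5 of Db harmonic minor is Ab.
An augmented sixth (10 semitones) below Ab lands on the letter C, giving Cbb.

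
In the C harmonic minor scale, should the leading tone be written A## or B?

B

Each scale degree takes a distinct letter name. Degree 7 of a scale on C must use the letter B.
B and A## are enharmonically the same pitch, but only B uses the letter B, so it is the correct spelling here.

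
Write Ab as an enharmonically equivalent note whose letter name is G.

G#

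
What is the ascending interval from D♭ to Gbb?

diminished fourth

Counting letters D–E–F–G gives a fourth.
Db→Gbb = 4 semitones, 1 narrower than the perfect fourth (5), so diminished.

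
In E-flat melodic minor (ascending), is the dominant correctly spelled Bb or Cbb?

Each scale degree takes a distinct letter name. Degree 5 of a scale on E must use the letter B.
Bb and Cbb are enharmonically the same pitch, but only Bb uses the letter B, so it is the correct spelling here.

Bb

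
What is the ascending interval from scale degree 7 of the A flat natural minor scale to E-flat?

major sixth

Scale degree 7 of Ab natural minor is Gb.
Gb up to Eb: letters G→E make it a sixth; 9 semitones makes it major.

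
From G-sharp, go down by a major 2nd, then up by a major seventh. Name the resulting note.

E#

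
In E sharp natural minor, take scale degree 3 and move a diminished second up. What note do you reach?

Ab

Scale degree 3 of E# natural minor is G#.
A diminished second (0 semitones) above G# lands on the letter A, giving Ab.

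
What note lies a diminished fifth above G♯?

D

A fifth above G lands on the letter D.
A diminished fifth spans 6 semitones, so G# moves to pitch class 2. On the letter D that is D.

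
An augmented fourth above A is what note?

D#

A fourth above A lands on the letter D.
An augmented fourth spans 6 semitones, so A moves to pitch class 3. On the letter D that is D#.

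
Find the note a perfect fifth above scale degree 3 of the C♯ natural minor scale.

B

Scale degree 3 of C# natural minor is E.
A perfect fifth (7 semitones) above E lands on the letter B, giving B.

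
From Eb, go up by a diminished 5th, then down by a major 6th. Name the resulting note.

A diminished fifth up from Eb is Bbb (letter B, 6 semitones up).
A major sixth down from Bbb is Dbb (letter D, 9 semitones down).

Dbb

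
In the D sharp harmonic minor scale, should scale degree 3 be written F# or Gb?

Each scale degree takes a distinct letter name. Degree 3 of a scale on D must use the letter F.
F# and Gb are enharmonically the same pitch, but only F# uses the letter F, so it is the correct spelling here.

F#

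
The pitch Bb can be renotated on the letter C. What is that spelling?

Cbb

Plain C sits 2 semitones above Bb, so on the letter C the same pitch needs a double flat: Cbb.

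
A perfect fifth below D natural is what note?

G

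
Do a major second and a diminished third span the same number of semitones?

Yes

A major second spans 2 semitones; a diminished third spans 2.
They are enharmonically equivalent.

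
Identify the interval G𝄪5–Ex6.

Counting letters G–A–B–C–D–E gives a sixth.
G##→E## = 9 semitones, exactly the major sixth.

major sixth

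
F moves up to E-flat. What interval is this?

minor seventh

The letter names run F→E, a span of 6 letter steps, so the interval is some kind of seventh.
F to Eb is 10 semitones. A major seventh is 11, so 10 makes it minor.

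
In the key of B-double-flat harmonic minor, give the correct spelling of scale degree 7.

Degree 7 takes the letter 6 steps above B, which is A.
In harmonic minor, degree 7 sits 11 semitones above the tonic. Bbb + 11 semitones is pitch class 8, spelled on A as Ab.

Ab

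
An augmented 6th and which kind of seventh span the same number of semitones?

minor

An augmented sixth spans 10 semitones.
A seventh spanning 10 semitones is minor (the major seventh is 11).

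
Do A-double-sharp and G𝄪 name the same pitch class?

No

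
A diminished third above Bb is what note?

A third above B lands on the letter D.
A diminished third spans 2 semitones, so Bb moves to pitch class 0. On the letter D that is Dbb.

Dbb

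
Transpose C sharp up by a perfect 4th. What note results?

F#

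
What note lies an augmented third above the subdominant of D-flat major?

B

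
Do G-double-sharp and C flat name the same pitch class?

G## is pitch class 9; Cb is pitch class 11.
The pitch classes differ (9 vs. 11), so they are not enharmonic equivalents.

No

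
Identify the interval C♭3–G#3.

doubly augmented fifth

The letter names run C→G, a span of 4 letter steps, so the interval is some kind of fifth.
Cb to G# is 9 semitones. A perfect fifth is 7, so 9 makes it doubly augmented.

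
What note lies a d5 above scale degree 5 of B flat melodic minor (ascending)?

Cb

Scale degree 5 of Bb melodic minor (ascending) is F.
A diminished fifth (6 semitones) above F lands on the letter C, giving Cb.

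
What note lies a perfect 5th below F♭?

F down a perfect fifth is Bb, so the target letter is B.
From Fb, a perfect fifth is 7 semitones down: Bbb.

Bbb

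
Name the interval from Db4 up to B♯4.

The letter names run D→B, a span of 5 letter steps, so the interval is some kind of sixth.
Db to B# is 11 semitones. A major sixth is 9, so 11 makes it doubly augmented.

doubly augmented sixth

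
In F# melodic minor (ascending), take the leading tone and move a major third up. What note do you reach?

The leading tone of F# melodic minor (ascending) is E#.
A major third (4 semitones) above E# lands on the letter G, giving G##.

G##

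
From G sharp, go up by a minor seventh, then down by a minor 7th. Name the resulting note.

G#

A minor seventh up from G# is F# (letter F, 10 semitones up).
A minor seventh down from F# is G# (letter G, 10 semitones down).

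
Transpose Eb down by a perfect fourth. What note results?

Bb

E down a perfect fourth is B, so the target letter is B.
From Eb, a perfect fourth is 5 semitones down: Bb.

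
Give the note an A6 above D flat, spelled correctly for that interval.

A sixth above D lands on the letter B.
An augmented sixth spans 10 semitones, so Db moves to pitch class 11. On the letter B that is B.

B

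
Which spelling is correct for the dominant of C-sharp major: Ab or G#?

G#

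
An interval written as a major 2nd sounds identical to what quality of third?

diminished

A major second spans 2 semitones.
A third spanning 2 semitones is diminished (the major third is 4).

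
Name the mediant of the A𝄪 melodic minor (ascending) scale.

C##

Degree 3 takes the letter 2 steps above A, which is C.
In melodic minor (ascending), degree 3 sits 3 semitones above the tonic. A## + 3 semitones is pitch class 2, spelled on C as C##.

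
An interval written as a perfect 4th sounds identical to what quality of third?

A perfect fourth spans 5 semitones.
A third spanning 5 semitones is augmented (the major third is 4).

augmented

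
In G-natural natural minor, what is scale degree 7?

Degree 7 takes the letter 6 steps above G, which is F.
In natural minor, degree 7 sits 10 semitones above the tonic. G + 10 semitones is pitch class 5, spelled on F as F.

F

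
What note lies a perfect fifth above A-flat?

Eb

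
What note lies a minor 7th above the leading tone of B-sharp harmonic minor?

G##

The leading tone of B# harmonic minor is A##.
A minor seventh (10 semitones) above A## lands on the letter G, giving G##.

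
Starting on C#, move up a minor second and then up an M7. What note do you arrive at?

A minor second up from C# is D (letter D, 1 semitone up).
A major seventh up from D is C# (letter C, 11 semitones up).

C#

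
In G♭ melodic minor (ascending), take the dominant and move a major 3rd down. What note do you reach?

Bbb

The dominant of Gb melodic minor (ascending) is Db.
A major third (4 semitones) below Db lands on the letter B, giving Bbb.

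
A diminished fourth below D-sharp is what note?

A##

A fourth below D lands on the letter A.
A diminished fourth spans 4 semitones, so D# moves to pitch class 11. On the letter A that is A##.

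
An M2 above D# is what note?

E#

A second above D lands on the letter E.
A major second spans 2 semitones, so D# moves to pitch class 5. On the letter E that is E#.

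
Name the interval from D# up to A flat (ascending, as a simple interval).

Counting letters D–E–F–G–A gives a fifth.
D#→Ab = 5 semitones, 2 narrower than the perfect fifth (7), so doubly diminished.

doubly diminished fifth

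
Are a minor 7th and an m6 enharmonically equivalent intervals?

No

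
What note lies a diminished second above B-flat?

B up a major second is C#, so the target letter is C.
From Bb, a diminished second is 0 semitones up: Cbb.

Cbb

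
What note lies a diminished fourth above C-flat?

Fbb

C up a perfect fourth is F, so the target letter is F.
From Cb, a diminished fourth is 4 semitones up: Fbb.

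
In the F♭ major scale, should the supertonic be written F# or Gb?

Each scale degree takes a distinct letter name. Degree 2 of a scale on F must use the letter G.
Gb and F# are enharmonically the same pitch, but only Gb uses the letter G, so it is the correct spelling here.

Gb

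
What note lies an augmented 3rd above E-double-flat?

G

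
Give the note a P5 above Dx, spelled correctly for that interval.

A##

D up a perfect fifth is A, so the target letter is A.
From D##, a perfect fifth is 7 semitones up: A##.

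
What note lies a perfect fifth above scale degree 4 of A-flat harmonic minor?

Scale degree 4 of Ab harmonic minor is Db.
A perfect fifth (7 semitones) above Db lands on the letter A, giving Ab.

Ab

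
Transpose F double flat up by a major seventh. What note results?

F up a major seventh is E, so the target letter is E.
From Fbb, a major seventh is 11 semitones up: Ebb.

Ebb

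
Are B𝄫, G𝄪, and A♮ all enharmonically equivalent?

Bbb = pitch class 9 and G## = pitch class 9 and A = pitch class 9 — the same pitch class, so they are enharmonic equivalents.

Yes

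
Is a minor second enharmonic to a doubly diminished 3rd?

A minor second spans 1 semitone; a doubly diminished third spans 1.
They are enharmonically equivalent.

Yes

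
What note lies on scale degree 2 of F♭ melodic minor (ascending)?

The Fb melodic minor (ascending) scale runs Fb Gb Abb Bbb Cb Db Eb.
Degree 2 is Gb.

Gb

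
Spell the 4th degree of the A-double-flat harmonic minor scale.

Dbb

The Abb harmonic minor scale runs Abb Bbb Cbb Dbb Ebb Fbb Gb.
Degree 4 is Dbb.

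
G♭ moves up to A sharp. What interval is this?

doubly augmented second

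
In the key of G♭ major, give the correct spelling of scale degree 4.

The Gb major scale runs Gb Ab Bb Cb Db Eb F.
Degree 4 is Cb.

Cb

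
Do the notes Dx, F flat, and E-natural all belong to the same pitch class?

Yes

D## = pitch class 4 and Fb = pitch class 4 and E = pitch class 4 — the same pitch class, so they are enharmonic equivalents.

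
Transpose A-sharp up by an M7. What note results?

A seventh above A lands on the letter G.
A major seventh spans 11 semitones, so A# moves to pitch class 9. On the letter G that is G##.

G##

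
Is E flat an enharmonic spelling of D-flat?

Eb is pitch class 3; Db is pitch class 1.
The pitch classes differ (3 vs. 1), so they are not enharmonic equivalents.

No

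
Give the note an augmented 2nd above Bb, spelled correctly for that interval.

A second above B lands on the letter C.
An augmented second spans 3 semitones, so Bb moves to pitch class 1. On the letter C that is C#.

C#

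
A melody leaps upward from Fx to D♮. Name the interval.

diminished sixth

The letter names run F→D, a span of 5 letter steps, so the interval is some kind of sixth.
F## to D is 7 semitones. A major sixth is 9, so 7 makes it diminished.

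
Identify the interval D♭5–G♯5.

The letter names run D→G, a span of 3 letter steps, so the interval is some kind of fourth.
Db to G# is 7 semitones. A perfect fourth is 5, so 7 makes it doubly augmented.

doubly augmented fourth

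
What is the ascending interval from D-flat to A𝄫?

The letter names run D→A, a span of 4 letter steps, so the interval is some kind of fifth.
Db to Abb is 6 semitones. A perfect fifth is 7, so 6 makes it diminished.

diminished fifth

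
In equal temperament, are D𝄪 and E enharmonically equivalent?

D## = pitch class 4 and E = pitch class 4 — the same pitch class, so they are enharmonic equivalents.

Yes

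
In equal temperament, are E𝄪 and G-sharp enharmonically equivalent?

No

Two spellings are enharmonically equivalent only if they share a pitch class.
Here E## → 6, G# → 8; 6 ≠ 8, so they are not.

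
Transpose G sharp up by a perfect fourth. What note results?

C#

A fourth above G lands on the letter C.
A perfect fourth spans 5 semitones, so G# moves to pitch class 1. On the letter C that is C#.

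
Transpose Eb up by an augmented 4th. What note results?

A

A fourth above E lands on the letter A.
An augmented fourth spans 6 semitones, so Eb moves to pitch class 9. On the letter A that is A.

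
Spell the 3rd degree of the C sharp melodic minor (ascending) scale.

E

The C# melodic minor (ascending) scale runs C# D# E F# G# A# B#.
Degree 3 is E.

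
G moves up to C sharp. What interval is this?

Counting letters G–A–B–C gives a fourth.
G→C# = 6 semitones, 1 wider than the perfect fourth (5), so augmented.

augmented fourth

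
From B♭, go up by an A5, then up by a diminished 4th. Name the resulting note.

An augmented fifth up from Bb is F# (letter F, 8 semitones up).
A diminished fourth up from F# is Bb (letter B, 4 semitones up).

Bb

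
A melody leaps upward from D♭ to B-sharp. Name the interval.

doubly augmented sixth

Counting letters D–E–F–G–A–B gives a sixth.
Db→B# = 11 semitones, 2 wider than the major sixth (9), so doubly augmented.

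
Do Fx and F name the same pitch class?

F## is pitch class 7; F is pitch class 5.
The pitch classes differ (7 vs. 5), so they are not enharmonic equivalents.

No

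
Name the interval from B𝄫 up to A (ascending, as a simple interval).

augmented seventh

Counting letters B–C–D–E–F–G–A gives a seventh.
Bbb→A = 12 semitones, 1 wider than the major seventh (11), so augmented.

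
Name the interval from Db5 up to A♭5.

Counting letters D–E–F–G–A gives a fifth.
Db→Ab = 7 semitones, exactly the perfect fifth.

perfect fifth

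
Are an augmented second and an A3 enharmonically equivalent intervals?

An augmented second spans 3 semitones; an augmented third spans 5.
The spans differ, so they are not enharmonic equivalents.

No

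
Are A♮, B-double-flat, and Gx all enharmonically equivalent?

Yes

A = pitch class 9 and Bbb = pitch class 9 and G## = pitch class 9 — the same pitch class, so they are enharmonic equivalents.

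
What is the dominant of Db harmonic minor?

Ab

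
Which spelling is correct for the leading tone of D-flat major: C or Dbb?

Each scale degree takes a distinct letter name. Degree 7 of a scale on D must use the letter C.
C and Dbb are enharmonically the same pitch, but only C uses the letter C, so it is the correct spelling here.

C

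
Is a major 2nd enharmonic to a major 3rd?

No

A major second spans 2 semitones; a major third spans 4.
The spans differ, so they are not enharmonic equivalents.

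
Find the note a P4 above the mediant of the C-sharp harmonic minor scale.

A

The mediant of C# harmonic minor is E.
A perfect fourth (5 semitones) above E lands on the letter A, giving A.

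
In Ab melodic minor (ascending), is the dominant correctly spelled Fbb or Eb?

Each scale degree takes a distinct letter name. Degree 5 of a scale on A must use the letter E.
Eb and Fbb are enharmonically the same pitch, but only Eb uses the letter E, so it is the correct spelling here.

Eb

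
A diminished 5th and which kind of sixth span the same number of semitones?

doubly diminished

A diminished fifth spans 6 semitones.
A sixth spanning 6 semitones is doubly diminished (the major sixth is 9).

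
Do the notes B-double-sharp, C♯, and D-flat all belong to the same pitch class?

B## is pitch class 1; C# is pitch class 1; Db is pitch class 1.
All spellings map to pitch class 1, so they are enharmonically equivalent.

Yes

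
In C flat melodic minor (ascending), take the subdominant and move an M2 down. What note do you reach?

The subdominant of Cb melodic minor (ascending) is Fb.
A major second (2 semitones) below Fb lands on the letter E, giving Ebb.

Ebb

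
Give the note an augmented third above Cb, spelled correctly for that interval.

C up a major third is E, so the target letter is E.
From Cb, an augmented third is 5 semitones up: E.

E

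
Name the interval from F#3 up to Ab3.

diminished third

Counting letters F–G–A gives a third.
F#→Ab = 2 semitones, 2 narrower than the major third (4), so diminished.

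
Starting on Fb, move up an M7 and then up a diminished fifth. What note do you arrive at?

A major seventh up from Fb is Eb (letter E, 11 semitones up).
A diminished fifth up from Eb is Bbb (letter B, 6 semitones up).

Bbb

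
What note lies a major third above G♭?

G up a major third is B, so the target letter is B.
From Gb, a major third is 4 semitones up: Bb.

Bb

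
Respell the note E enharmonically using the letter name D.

D##

Plain D sits 2 semitones below E, so on the letter D the same pitch needs a double sharp: D##.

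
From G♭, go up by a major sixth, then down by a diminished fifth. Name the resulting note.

A major sixth up from Gb is Eb (letter E, 9 semitones up).
A diminished fifth down from Eb is A (letter A, 6 semitones down).

A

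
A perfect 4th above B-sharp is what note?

E#

A fourth above B lands on the letter E.
A perfect fourth spans 5 semitones, so B# moves to pitch class 5. On the letter E that is E#.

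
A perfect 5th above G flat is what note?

Db

G up a perfect fifth is D, so the target letter is D.
From Gb, a perfect fifth is 7 semitones up: Db.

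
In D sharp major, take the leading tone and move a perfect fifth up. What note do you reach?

G##

The leading tone of D# major is C##.
A perfect fifth (7 semitones) above C## lands on the letter G, giving G##.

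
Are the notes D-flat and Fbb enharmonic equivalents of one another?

Db is pitch class 1; Fbb is pitch class 3.
The pitch classes differ (1 vs. 3), so they are not enharmonic equivalents.

No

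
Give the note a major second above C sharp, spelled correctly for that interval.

D#

A second above C lands on the letter D.
A major second spans 2 semitones, so C# moves to pitch class 3. On the letter D that is D#.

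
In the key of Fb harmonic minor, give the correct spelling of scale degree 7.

Degree 7 takes the letter 6 steps above F, which is E.
In harmonic minor, degree 7 sits 11 semitones above the tonic. Fb + 11 semitones is pitch class 3, spelled on E as Eb.

Eb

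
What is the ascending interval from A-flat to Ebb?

Counting letters A–B–C–D–E gives a fifth.
Ab→Ebb = 6 semitones, 1 narrower than the perfect fifth (7), so diminished.

diminished fifth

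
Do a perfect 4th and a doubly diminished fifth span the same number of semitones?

A perfect fourth spans 5 semitones; a doubly diminished fifth spans 5.
They are enharmonically equivalent.

Yes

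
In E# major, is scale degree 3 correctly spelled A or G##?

G##

Each scale degree takes a distinct letter name. Degree 3 of a scale on E must use the letter G.
G## and A are enharmonically the same pitch, but only G## uses the letter G, so it is the correct spelling here.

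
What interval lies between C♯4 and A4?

minor sixth

The letter names run C→A, a span of 5 letter steps, so the interval is some kind of sixth.
C# to A is 8 semitones. A major sixth is 9, so 8 makes it minor.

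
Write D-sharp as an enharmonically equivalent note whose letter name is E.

Eb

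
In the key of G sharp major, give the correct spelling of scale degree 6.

E#

The G# major scale runs G# A# B# C# D# E# F##.
Degree 6 is E#.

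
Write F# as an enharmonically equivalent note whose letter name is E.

E##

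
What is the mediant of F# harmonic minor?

A

Degree 3 takes the letter 2 steps above F, which is A.
In harmonic minor, degree 3 sits 3 semitones above the tonic. F# + 3 semitones is pitch class 9, spelled on A as A.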